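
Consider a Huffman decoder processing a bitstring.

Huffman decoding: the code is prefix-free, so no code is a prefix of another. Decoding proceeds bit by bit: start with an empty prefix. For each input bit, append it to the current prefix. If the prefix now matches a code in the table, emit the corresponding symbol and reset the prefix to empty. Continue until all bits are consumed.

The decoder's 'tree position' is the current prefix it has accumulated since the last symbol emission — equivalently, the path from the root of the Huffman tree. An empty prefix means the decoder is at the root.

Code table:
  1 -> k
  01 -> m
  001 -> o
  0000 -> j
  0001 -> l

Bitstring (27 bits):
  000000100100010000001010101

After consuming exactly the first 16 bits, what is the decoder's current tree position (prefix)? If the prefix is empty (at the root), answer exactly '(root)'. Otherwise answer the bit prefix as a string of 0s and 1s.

Bit 0: prefix='0' (no match yet)
Bit 1: prefix='00' (no match yet)
Bit 2: prefix='000' (no match yet)
Bit 3: prefix='0000' -> emit 'j', reset
Bit 4: prefix='0' (no match yet)
Bit 5: prefix='00' (no match yet)
Bit 6: prefix='001' -> emit 'o', reset
Bit 7: prefix='0' (no match yet)
Bit 8: prefix='00' (no match yet)
Bit 9: prefix='001' -> emit 'o', reset
Bit 10: prefix='0' (no match yet)
Bit 11: prefix='00' (no match yet)
Bit 12: prefix='000' (no match yet)
Bit 13: prefix='0001' -> emit 'l', reset
Bit 14: prefix='0' (no match yet)
Bit 15: prefix='00' (no match yet)

Answer: 00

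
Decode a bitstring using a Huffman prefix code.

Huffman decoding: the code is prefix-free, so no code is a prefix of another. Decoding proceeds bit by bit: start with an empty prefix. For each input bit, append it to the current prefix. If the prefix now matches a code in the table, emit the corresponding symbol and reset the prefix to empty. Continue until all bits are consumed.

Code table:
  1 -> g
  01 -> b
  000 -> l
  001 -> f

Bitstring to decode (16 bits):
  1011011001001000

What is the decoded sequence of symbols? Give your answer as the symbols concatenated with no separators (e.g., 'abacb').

Answer: gbgbgffl

Derivation:
Bit 0: prefix='1' -> emit 'g', reset
Bit 1: prefix='0' (no match yet)
Bit 2: prefix='01' -> emit 'b', reset
Bit 3: prefix='1' -> emit 'g', reset
Bit 4: prefix='0' (no match yet)
Bit 5: prefix='01' -> emit 'b', reset
Bit 6: prefix='1' -> emit 'g', reset
Bit 7: prefix='0' (no match yet)
Bit 8: prefix='00' (no match yet)
Bit 9: prefix='001' -> emit 'f', reset
Bit 10: prefix='0' (no match yet)
Bit 11: prefix='00' (no match yet)
Bit 12: prefix='001' -> emit 'f', reset
Bit 13: prefix='0' (no match yet)
Bit 14: prefix='00' (no match yet)
Bit 15: prefix='000' -> emit 'l', reset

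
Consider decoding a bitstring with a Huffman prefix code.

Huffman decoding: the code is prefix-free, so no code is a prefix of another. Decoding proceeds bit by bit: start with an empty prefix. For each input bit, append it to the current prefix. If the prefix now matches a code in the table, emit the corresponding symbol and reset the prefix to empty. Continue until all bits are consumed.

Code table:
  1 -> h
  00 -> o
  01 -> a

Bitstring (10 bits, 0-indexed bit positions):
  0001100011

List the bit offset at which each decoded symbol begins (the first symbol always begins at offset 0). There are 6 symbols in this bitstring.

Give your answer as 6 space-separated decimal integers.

Bit 0: prefix='0' (no match yet)
Bit 1: prefix='00' -> emit 'o', reset
Bit 2: prefix='0' (no match yet)
Bit 3: prefix='01' -> emit 'a', reset
Bit 4: prefix='1' -> emit 'h', reset
Bit 5: prefix='0' (no match yet)
Bit 6: prefix='00' -> emit 'o', reset
Bit 7: prefix='0' (no match yet)
Bit 8: prefix='01' -> emit 'a', reset
Bit 9: prefix='1' -> emit 'h', reset

Answer: 0 2 4 5 7 9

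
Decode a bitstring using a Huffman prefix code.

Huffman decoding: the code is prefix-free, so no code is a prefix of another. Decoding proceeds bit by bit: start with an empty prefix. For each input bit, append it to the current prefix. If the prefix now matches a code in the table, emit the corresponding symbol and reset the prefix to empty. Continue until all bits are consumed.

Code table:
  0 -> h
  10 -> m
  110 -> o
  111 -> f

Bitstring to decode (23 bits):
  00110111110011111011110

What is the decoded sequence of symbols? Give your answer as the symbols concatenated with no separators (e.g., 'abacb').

Answer: hhofohfofm

Derivation:
Bit 0: prefix='0' -> emit 'h', reset
Bit 1: prefix='0' -> emit 'h', reset
Bit 2: prefix='1' (no match yet)
Bit 3: prefix='11' (no match yet)
Bit 4: prefix='110' -> emit 'o', reset
Bit 5: prefix='1' (no match yet)
Bit 6: prefix='11' (no match yet)
Bit 7: prefix='111' -> emit 'f', reset
Bit 8: prefix='1' (no match yet)
Bit 9: prefix='11' (no match yet)
Bit 10: prefix='110' -> emit 'o', reset
Bit 11: prefix='0' -> emit 'h', reset
Bit 12: prefix='1' (no match yet)
Bit 13: prefix='11' (no match yet)
Bit 14: prefix='111' -> emit 'f', reset
Bit 15: prefix='1' (no match yet)
Bit 16: prefix='11' (no match yet)
Bit 17: prefix='110' -> emit 'o', reset
Bit 18: prefix='1' (no match yet)
Bit 19: prefix='11' (no match yet)
Bit 20: prefix='111' -> emit 'f', reset
Bit 21: prefix='1' (no match yet)
Bit 22: prefix='10' -> emit 'm', reset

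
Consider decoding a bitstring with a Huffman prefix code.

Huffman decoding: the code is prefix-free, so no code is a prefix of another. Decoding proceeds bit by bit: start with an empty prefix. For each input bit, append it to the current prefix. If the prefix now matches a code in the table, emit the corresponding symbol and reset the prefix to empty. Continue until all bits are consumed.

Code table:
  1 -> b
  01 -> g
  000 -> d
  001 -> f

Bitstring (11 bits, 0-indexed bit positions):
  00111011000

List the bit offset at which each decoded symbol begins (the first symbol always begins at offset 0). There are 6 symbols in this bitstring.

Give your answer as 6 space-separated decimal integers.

Answer: 0 3 4 5 7 8

Derivation:
Bit 0: prefix='0' (no match yet)
Bit 1: prefix='00' (no match yet)
Bit 2: prefix='001' -> emit 'f', reset
Bit 3: prefix='1' -> emit 'b', reset
Bit 4: prefix='1' -> emit 'b', reset
Bit 5: prefix='0' (no match yet)
Bit 6: prefix='01' -> emit 'g', reset
Bit 7: prefix='1' -> emit 'b', reset
Bit 8: prefix='0' (no match yet)
Bit 9: prefix='00' (no match yet)
Bit 10: prefix='000' -> emit 'd', reset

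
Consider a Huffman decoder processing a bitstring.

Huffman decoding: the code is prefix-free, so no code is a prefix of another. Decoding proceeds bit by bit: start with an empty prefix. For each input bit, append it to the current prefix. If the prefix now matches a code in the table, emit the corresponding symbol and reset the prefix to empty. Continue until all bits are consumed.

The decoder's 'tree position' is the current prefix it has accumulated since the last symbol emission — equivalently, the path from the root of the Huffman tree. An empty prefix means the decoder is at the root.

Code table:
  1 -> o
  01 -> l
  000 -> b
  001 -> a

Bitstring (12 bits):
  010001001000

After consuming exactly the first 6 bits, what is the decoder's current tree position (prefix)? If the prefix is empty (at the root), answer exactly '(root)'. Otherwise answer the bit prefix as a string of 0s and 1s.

Answer: (root)

Derivation:
Bit 0: prefix='0' (no match yet)
Bit 1: prefix='01' -> emit 'l', reset
Bit 2: prefix='0' (no match yet)
Bit 3: prefix='00' (no match yet)
Bit 4: prefix='000' -> emit 'b', reset
Bit 5: prefix='1' -> emit 'o', reset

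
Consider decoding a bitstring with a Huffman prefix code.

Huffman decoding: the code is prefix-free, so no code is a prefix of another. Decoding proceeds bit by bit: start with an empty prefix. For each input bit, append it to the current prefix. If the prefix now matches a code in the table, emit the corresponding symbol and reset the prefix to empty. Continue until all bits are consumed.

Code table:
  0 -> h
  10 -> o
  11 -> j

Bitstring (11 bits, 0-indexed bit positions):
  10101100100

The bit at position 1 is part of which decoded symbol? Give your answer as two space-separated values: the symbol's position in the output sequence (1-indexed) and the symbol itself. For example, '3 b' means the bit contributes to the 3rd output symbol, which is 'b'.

Bit 0: prefix='1' (no match yet)
Bit 1: prefix='10' -> emit 'o', reset
Bit 2: prefix='1' (no match yet)
Bit 3: prefix='10' -> emit 'o', reset
Bit 4: prefix='1' (no match yet)
Bit 5: prefix='11' -> emit 'j', reset

Answer: 1 o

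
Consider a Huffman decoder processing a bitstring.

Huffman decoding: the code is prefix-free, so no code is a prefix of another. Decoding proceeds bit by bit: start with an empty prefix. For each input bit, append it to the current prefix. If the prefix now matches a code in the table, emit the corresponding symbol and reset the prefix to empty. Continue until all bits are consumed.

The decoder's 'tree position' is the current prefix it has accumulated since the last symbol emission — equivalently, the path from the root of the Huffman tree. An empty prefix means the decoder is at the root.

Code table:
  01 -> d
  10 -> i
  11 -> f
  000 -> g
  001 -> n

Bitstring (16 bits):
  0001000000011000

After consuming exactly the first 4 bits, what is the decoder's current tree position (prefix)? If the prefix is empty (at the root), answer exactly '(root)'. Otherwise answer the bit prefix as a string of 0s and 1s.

Bit 0: prefix='0' (no match yet)
Bit 1: prefix='00' (no match yet)
Bit 2: prefix='000' -> emit 'g', reset
Bit 3: prefix='1' (no match yet)

Answer: 1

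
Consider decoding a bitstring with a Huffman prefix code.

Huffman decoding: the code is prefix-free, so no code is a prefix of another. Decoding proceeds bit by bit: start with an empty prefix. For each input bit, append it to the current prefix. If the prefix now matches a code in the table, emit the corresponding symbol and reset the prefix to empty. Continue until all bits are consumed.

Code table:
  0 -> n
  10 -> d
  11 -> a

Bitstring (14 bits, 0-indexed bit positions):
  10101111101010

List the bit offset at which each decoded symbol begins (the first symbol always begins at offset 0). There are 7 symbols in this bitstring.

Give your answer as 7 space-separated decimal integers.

Answer: 0 2 4 6 8 10 12

Derivation:
Bit 0: prefix='1' (no match yet)
Bit 1: prefix='10' -> emit 'd', reset
Bit 2: prefix='1' (no match yet)
Bit 3: prefix='10' -> emit 'd', reset
Bit 4: prefix='1' (no match yet)
Bit 5: prefix='11' -> emit 'a', reset
Bit 6: prefix='1' (no match yet)
Bit 7: prefix='11' -> emit 'a', reset
Bit 8: prefix='1' (no match yet)
Bit 9: prefix='10' -> emit 'd', reset
Bit 10: prefix='1' (no match yet)
Bit 11: prefix='10' -> emit 'd', reset
Bit 12: prefix='1' (no match yet)
Bit 13: prefix='10' -> emit 'd', reset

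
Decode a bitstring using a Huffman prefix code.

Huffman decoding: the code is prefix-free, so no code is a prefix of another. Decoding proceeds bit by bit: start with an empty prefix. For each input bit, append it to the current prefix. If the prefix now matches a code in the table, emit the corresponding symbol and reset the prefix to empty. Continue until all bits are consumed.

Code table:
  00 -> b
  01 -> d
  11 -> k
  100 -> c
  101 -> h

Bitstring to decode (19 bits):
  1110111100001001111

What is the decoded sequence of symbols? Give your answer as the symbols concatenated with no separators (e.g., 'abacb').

Answer: khkcbckk

Derivation:
Bit 0: prefix='1' (no match yet)
Bit 1: prefix='11' -> emit 'k', reset
Bit 2: prefix='1' (no match yet)
Bit 3: prefix='10' (no match yet)
Bit 4: prefix='101' -> emit 'h', reset
Bit 5: prefix='1' (no match yet)
Bit 6: prefix='11' -> emit 'k', reset
Bit 7: prefix='1' (no match yet)
Bit 8: prefix='10' (no match yet)
Bit 9: prefix='100' -> emit 'c', reset
Bit 10: prefix='0' (no match yet)
Bit 11: prefix='00' -> emit 'b', reset
Bit 12: prefix='1' (no match yet)
Bit 13: prefix='10' (no match yet)
Bit 14: prefix='100' -> emit 'c', reset
Bit 15: prefix='1' (no match yet)
Bit 16: prefix='11' -> emit 'k', reset
Bit 17: prefix='1' (no match yet)
Bit 18: prefix='11' -> emit 'k', reset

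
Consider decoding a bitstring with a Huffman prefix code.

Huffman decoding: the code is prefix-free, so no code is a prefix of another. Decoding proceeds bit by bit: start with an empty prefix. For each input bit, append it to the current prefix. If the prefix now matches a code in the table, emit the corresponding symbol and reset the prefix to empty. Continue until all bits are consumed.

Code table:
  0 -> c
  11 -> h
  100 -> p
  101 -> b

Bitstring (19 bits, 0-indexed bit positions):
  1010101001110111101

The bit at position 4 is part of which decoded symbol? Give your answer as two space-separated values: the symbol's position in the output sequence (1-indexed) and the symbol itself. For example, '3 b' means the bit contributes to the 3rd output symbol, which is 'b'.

Bit 0: prefix='1' (no match yet)
Bit 1: prefix='10' (no match yet)
Bit 2: prefix='101' -> emit 'b', reset
Bit 3: prefix='0' -> emit 'c', reset
Bit 4: prefix='1' (no match yet)
Bit 5: prefix='10' (no match yet)
Bit 6: prefix='101' -> emit 'b', reset
Bit 7: prefix='0' -> emit 'c', reset
Bit 8: prefix='0' -> emit 'c', reset

Answer: 3 b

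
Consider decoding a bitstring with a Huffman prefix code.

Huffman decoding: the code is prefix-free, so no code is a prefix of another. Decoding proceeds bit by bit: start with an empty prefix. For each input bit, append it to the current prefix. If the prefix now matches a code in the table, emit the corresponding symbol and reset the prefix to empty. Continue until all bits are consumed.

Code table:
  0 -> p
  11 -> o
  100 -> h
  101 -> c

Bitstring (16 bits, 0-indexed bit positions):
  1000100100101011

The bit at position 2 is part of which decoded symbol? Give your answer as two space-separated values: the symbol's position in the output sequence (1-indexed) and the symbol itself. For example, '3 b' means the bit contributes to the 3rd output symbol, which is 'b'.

Answer: 1 h

Derivation:
Bit 0: prefix='1' (no match yet)
Bit 1: prefix='10' (no match yet)
Bit 2: prefix='100' -> emit 'h', reset
Bit 3: prefix='0' -> emit 'p', reset
Bit 4: prefix='1' (no match yet)
Bit 5: prefix='10' (no match yet)
Bit 6: prefix='100' -> emit 'h', reset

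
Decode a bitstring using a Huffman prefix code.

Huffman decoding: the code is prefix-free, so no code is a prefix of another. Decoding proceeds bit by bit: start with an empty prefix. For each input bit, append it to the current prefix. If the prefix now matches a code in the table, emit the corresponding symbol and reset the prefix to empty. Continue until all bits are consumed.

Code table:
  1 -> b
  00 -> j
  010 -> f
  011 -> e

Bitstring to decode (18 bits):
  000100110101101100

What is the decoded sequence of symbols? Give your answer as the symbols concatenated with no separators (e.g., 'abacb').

Answer: jfefbbej

Derivation:
Bit 0: prefix='0' (no match yet)
Bit 1: prefix='00' -> emit 'j', reset
Bit 2: prefix='0' (no match yet)
Bit 3: prefix='01' (no match yet)
Bit 4: prefix='010' -> emit 'f', reset
Bit 5: prefix='0' (no match yet)
Bit 6: prefix='01' (no match yet)
Bit 7: prefix='011' -> emit 'e', reset
Bit 8: prefix='0' (no match yet)
Bit 9: prefix='01' (no match yet)
Bit 10: prefix='010' -> emit 'f', reset
Bit 11: prefix='1' -> emit 'b', reset
Bit 12: prefix='1' -> emit 'b', reset
Bit 13: prefix='0' (no match yet)
Bit 14: prefix='01' (no match yet)
Bit 15: prefix='011' -> emit 'e', reset
Bit 16: prefix='0' (no match yet)
Bit 17: prefix='00' -> emit 'j', reset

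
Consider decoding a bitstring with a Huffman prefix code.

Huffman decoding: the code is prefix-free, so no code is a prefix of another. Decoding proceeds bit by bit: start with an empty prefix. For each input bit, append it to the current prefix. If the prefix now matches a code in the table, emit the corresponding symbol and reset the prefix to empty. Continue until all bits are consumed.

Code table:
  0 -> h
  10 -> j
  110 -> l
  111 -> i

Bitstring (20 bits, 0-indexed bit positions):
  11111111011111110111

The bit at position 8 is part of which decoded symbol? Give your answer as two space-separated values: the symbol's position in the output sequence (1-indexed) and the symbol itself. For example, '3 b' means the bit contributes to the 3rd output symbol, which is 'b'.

Bit 0: prefix='1' (no match yet)
Bit 1: prefix='11' (no match yet)
Bit 2: prefix='111' -> emit 'i', reset
Bit 3: prefix='1' (no match yet)
Bit 4: prefix='11' (no match yet)
Bit 5: prefix='111' -> emit 'i', reset
Bit 6: prefix='1' (no match yet)
Bit 7: prefix='11' (no match yet)
Bit 8: prefix='110' -> emit 'l', reset
Bit 9: prefix='1' (no match yet)
Bit 10: prefix='11' (no match yet)
Bit 11: prefix='111' -> emit 'i', reset
Bit 12: prefix='1' (no match yet)

Answer: 3 l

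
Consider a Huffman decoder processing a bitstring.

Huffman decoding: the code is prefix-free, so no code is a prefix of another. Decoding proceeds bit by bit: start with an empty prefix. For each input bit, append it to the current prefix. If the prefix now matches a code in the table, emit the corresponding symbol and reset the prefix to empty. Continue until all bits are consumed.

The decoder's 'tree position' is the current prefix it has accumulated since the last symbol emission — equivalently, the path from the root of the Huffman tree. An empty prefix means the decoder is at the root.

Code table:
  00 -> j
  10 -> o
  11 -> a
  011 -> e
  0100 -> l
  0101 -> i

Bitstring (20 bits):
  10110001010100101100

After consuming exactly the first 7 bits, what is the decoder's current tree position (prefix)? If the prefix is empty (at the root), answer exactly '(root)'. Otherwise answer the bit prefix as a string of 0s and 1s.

Bit 0: prefix='1' (no match yet)
Bit 1: prefix='10' -> emit 'o', reset
Bit 2: prefix='1' (no match yet)
Bit 3: prefix='11' -> emit 'a', reset
Bit 4: prefix='0' (no match yet)
Bit 5: prefix='00' -> emit 'j', reset
Bit 6: prefix='0' (no match yet)

Answer: 0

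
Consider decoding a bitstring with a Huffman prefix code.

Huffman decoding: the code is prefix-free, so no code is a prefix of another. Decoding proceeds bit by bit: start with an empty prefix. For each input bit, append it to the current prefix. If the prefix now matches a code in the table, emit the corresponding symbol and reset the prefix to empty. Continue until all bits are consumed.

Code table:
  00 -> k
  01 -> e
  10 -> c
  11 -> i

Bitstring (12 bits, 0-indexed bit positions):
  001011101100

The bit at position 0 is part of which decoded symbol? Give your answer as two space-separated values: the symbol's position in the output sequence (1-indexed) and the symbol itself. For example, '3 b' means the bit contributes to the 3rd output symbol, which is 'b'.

Answer: 1 k

Derivation:
Bit 0: prefix='0' (no match yet)
Bit 1: prefix='00' -> emit 'k', reset
Bit 2: prefix='1' (no match yet)
Bit 3: prefix='10' -> emit 'c', reset
Bit 4: prefix='1' (no match yet)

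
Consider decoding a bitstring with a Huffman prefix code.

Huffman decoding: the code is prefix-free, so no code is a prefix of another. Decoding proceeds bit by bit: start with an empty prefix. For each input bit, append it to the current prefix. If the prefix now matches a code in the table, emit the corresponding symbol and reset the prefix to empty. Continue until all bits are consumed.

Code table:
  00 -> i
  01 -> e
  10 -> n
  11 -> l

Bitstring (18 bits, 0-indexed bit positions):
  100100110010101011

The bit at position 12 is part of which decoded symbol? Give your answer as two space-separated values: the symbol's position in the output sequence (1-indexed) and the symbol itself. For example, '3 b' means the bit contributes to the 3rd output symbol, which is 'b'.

Bit 0: prefix='1' (no match yet)
Bit 1: prefix='10' -> emit 'n', reset
Bit 2: prefix='0' (no match yet)
Bit 3: prefix='01' -> emit 'e', reset
Bit 4: prefix='0' (no match yet)
Bit 5: prefix='00' -> emit 'i', reset
Bit 6: prefix='1' (no match yet)
Bit 7: prefix='11' -> emit 'l', reset
Bit 8: prefix='0' (no match yet)
Bit 9: prefix='00' -> emit 'i', reset
Bit 10: prefix='1' (no match yet)
Bit 11: prefix='10' -> emit 'n', reset
Bit 12: prefix='1' (no match yet)
Bit 13: prefix='10' -> emit 'n', reset
Bit 14: prefix='1' (no match yet)
Bit 15: prefix='10' -> emit 'n', reset
Bit 16: prefix='1' (no match yet)

Answer: 7 n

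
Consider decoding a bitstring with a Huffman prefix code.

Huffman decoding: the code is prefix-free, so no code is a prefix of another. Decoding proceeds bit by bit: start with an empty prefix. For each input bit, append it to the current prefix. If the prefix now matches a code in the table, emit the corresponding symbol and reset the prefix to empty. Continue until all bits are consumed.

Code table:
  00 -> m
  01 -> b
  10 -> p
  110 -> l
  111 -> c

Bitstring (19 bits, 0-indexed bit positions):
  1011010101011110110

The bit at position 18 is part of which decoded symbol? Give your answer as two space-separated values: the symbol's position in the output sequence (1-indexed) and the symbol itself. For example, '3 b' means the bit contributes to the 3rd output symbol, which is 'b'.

Bit 0: prefix='1' (no match yet)
Bit 1: prefix='10' -> emit 'p', reset
Bit 2: prefix='1' (no match yet)
Bit 3: prefix='11' (no match yet)
Bit 4: prefix='110' -> emit 'l', reset
Bit 5: prefix='1' (no match yet)
Bit 6: prefix='10' -> emit 'p', reset
Bit 7: prefix='1' (no match yet)
Bit 8: prefix='10' -> emit 'p', reset
Bit 9: prefix='1' (no match yet)
Bit 10: prefix='10' -> emit 'p', reset
Bit 11: prefix='1' (no match yet)
Bit 12: prefix='11' (no match yet)
Bit 13: prefix='111' -> emit 'c', reset
Bit 14: prefix='1' (no match yet)
Bit 15: prefix='10' -> emit 'p', reset
Bit 16: prefix='1' (no match yet)
Bit 17: prefix='11' (no match yet)
Bit 18: prefix='110' -> emit 'l', reset

Answer: 8 l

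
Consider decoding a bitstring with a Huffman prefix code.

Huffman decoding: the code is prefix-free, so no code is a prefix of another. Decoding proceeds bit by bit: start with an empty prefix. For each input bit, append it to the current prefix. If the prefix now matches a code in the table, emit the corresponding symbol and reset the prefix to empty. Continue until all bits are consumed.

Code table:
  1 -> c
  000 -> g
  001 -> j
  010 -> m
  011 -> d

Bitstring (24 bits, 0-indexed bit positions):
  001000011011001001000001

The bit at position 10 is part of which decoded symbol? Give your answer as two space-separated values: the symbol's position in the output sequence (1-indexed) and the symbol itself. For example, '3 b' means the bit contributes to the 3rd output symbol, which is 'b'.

Answer: 4 d

Derivation:
Bit 0: prefix='0' (no match yet)
Bit 1: prefix='00' (no match yet)
Bit 2: prefix='001' -> emit 'j', reset
Bit 3: prefix='0' (no match yet)
Bit 4: prefix='00' (no match yet)
Bit 5: prefix='000' -> emit 'g', reset
Bit 6: prefix='0' (no match yet)
Bit 7: prefix='01' (no match yet)
Bit 8: prefix='011' -> emit 'd', reset
Bit 9: prefix='0' (no match yet)
Bit 10: prefix='01' (no match yet)
Bit 11: prefix='011' -> emit 'd', reset
Bit 12: prefix='0' (no match yet)
Bit 13: prefix='00' (no match yet)
Bit 14: prefix='001' -> emit 'j', reset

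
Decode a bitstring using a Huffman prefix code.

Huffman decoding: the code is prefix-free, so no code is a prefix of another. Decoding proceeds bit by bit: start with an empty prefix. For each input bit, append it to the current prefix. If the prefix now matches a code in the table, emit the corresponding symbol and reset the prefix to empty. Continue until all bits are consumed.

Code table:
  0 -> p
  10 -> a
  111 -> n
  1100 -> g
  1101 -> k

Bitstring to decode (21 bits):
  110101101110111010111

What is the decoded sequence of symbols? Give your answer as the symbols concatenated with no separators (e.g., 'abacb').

Answer: kpkkkpn

Derivation:
Bit 0: prefix='1' (no match yet)
Bit 1: prefix='11' (no match yet)
Bit 2: prefix='110' (no match yet)
Bit 3: prefix='1101' -> emit 'k', reset
Bit 4: prefix='0' -> emit 'p', reset
Bit 5: prefix='1' (no match yet)
Bit 6: prefix='11' (no match yet)
Bit 7: prefix='110' (no match yet)
Bit 8: prefix='1101' -> emit 'k', reset
Bit 9: prefix='1' (no match yet)
Bit 10: prefix='11' (no match yet)
Bit 11: prefix='110' (no match yet)
Bit 12: prefix='1101' -> emit 'k', reset
Bit 13: prefix='1' (no match yet)
Bit 14: prefix='11' (no match yet)
Bit 15: prefix='110' (no match yet)
Bit 16: prefix='1101' -> emit 'k', reset
Bit 17: prefix='0' -> emit 'p', reset
Bit 18: prefix='1' (no match yet)
Bit 19: prefix='11' (no match yet)
Bit 20: prefix='111' -> emit 'n', reset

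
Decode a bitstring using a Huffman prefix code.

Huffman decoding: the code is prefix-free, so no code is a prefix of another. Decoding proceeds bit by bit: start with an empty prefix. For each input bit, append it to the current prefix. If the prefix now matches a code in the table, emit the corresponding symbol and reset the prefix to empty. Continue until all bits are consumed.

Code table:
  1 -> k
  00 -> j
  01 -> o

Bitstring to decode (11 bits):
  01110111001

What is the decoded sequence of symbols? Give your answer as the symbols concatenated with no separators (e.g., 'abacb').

Bit 0: prefix='0' (no match yet)
Bit 1: prefix='01' -> emit 'o', reset
Bit 2: prefix='1' -> emit 'k', reset
Bit 3: prefix='1' -> emit 'k', reset
Bit 4: prefix='0' (no match yet)
Bit 5: prefix='01' -> emit 'o', reset
Bit 6: prefix='1' -> emit 'k', reset
Bit 7: prefix='1' -> emit 'k', reset
Bit 8: prefix='0' (no match yet)
Bit 9: prefix='00' -> emit 'j', reset
Bit 10: prefix='1' -> emit 'k', reset

Answer: okkokkjk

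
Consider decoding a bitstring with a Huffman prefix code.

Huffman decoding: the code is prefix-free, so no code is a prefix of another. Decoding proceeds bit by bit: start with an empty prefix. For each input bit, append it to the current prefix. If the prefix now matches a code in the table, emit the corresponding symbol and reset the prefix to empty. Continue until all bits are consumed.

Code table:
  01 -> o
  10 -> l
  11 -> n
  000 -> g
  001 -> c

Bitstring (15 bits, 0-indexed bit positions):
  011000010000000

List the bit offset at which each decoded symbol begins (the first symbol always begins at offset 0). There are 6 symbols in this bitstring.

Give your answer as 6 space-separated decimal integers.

Bit 0: prefix='0' (no match yet)
Bit 1: prefix='01' -> emit 'o', reset
Bit 2: prefix='1' (no match yet)
Bit 3: prefix='10' -> emit 'l', reset
Bit 4: prefix='0' (no match yet)
Bit 5: prefix='00' (no match yet)
Bit 6: prefix='000' -> emit 'g', reset
Bit 7: prefix='1' (no match yet)
Bit 8: prefix='10' -> emit 'l', reset
Bit 9: prefix='0' (no match yet)
Bit 10: prefix='00' (no match yet)
Bit 11: prefix='000' -> emit 'g', reset
Bit 12: prefix='0' (no match yet)
Bit 13: prefix='00' (no match yet)
Bit 14: prefix='000' -> emit 'g', reset

Answer: 0 2 4 7 9 12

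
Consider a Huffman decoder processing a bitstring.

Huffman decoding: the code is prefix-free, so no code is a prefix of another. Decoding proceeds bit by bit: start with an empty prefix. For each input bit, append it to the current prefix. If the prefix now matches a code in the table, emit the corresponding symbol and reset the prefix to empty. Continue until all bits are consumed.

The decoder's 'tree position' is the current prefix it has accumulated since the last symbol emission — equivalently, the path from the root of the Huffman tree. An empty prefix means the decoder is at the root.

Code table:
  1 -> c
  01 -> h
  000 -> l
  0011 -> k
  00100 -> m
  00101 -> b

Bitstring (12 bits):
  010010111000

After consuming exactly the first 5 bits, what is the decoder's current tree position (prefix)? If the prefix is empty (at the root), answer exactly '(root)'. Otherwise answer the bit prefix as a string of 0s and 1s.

Answer: 001

Derivation:
Bit 0: prefix='0' (no match yet)
Bit 1: prefix='01' -> emit 'h', reset
Bit 2: prefix='0' (no match yet)
Bit 3: prefix='00' (no match yet)
Bit 4: prefix='001' (no match yet)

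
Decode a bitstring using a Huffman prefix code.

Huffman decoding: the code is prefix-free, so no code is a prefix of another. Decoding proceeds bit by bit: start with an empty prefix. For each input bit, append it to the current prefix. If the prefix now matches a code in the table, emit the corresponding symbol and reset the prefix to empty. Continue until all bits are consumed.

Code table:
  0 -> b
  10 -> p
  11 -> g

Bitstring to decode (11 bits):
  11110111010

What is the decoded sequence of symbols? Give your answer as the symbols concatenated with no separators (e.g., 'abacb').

Bit 0: prefix='1' (no match yet)
Bit 1: prefix='11' -> emit 'g', reset
Bit 2: prefix='1' (no match yet)
Bit 3: prefix='11' -> emit 'g', reset
Bit 4: prefix='0' -> emit 'b', reset
Bit 5: prefix='1' (no match yet)
Bit 6: prefix='11' -> emit 'g', reset
Bit 7: prefix='1' (no match yet)
Bit 8: prefix='10' -> emit 'p', reset
Bit 9: prefix='1' (no match yet)
Bit 10: prefix='10' -> emit 'p', reset

Answer: ggbgpp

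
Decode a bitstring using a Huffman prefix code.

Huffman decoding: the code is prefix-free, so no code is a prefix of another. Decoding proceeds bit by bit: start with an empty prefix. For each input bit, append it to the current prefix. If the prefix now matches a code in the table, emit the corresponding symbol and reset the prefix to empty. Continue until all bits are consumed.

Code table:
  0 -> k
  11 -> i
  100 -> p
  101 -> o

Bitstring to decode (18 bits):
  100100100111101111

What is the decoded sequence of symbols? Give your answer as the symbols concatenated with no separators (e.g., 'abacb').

Answer: pppiikii

Derivation:
Bit 0: prefix='1' (no match yet)
Bit 1: prefix='10' (no match yet)
Bit 2: prefix='100' -> emit 'p', reset
Bit 3: prefix='1' (no match yet)
Bit 4: prefix='10' (no match yet)
Bit 5: prefix='100' -> emit 'p', reset
Bit 6: prefix='1' (no match yet)
Bit 7: prefix='10' (no match yet)
Bit 8: prefix='100' -> emit 'p', reset
Bit 9: prefix='1' (no match yet)
Bit 10: prefix='11' -> emit 'i', reset
Bit 11: prefix='1' (no match yet)
Bit 12: prefix='11' -> emit 'i', reset
Bit 13: prefix='0' -> emit 'k', reset
Bit 14: prefix='1' (no match yet)
Bit 15: prefix='11' -> emit 'i', reset
Bit 16: prefix='1' (no match yet)
Bit 17: prefix='11' -> emit 'i', reset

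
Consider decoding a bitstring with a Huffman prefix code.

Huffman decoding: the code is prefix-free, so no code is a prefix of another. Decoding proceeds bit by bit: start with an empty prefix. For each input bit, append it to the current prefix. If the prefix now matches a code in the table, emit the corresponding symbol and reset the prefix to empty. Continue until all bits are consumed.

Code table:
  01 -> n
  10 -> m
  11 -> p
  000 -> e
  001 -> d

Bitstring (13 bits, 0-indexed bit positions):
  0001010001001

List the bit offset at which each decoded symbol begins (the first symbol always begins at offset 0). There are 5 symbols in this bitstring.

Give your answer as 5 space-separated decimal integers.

Bit 0: prefix='0' (no match yet)
Bit 1: prefix='00' (no match yet)
Bit 2: prefix='000' -> emit 'e', reset
Bit 3: prefix='1' (no match yet)
Bit 4: prefix='10' -> emit 'm', reset
Bit 5: prefix='1' (no match yet)
Bit 6: prefix='10' -> emit 'm', reset
Bit 7: prefix='0' (no match yet)
Bit 8: prefix='00' (no match yet)
Bit 9: prefix='001' -> emit 'd', reset
Bit 10: prefix='0' (no match yet)
Bit 11: prefix='00' (no match yet)
Bit 12: prefix='001' -> emit 'd', reset

Answer: 0 3 5 7 10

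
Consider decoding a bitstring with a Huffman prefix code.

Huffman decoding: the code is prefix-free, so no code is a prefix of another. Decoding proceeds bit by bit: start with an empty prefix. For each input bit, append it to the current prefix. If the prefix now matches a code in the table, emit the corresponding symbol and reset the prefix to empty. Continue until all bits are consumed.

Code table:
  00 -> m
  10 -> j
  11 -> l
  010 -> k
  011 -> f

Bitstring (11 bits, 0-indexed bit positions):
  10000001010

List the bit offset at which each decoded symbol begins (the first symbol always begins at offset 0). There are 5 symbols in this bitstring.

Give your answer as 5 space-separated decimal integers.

Bit 0: prefix='1' (no match yet)
Bit 1: prefix='10' -> emit 'j', reset
Bit 2: prefix='0' (no match yet)
Bit 3: prefix='00' -> emit 'm', reset
Bit 4: prefix='0' (no match yet)
Bit 5: prefix='00' -> emit 'm', reset
Bit 6: prefix='0' (no match yet)
Bit 7: prefix='01' (no match yet)
Bit 8: prefix='010' -> emit 'k', reset
Bit 9: prefix='1' (no match yet)
Bit 10: prefix='10' -> emit 'j', reset

Answer: 0 2 4 6 9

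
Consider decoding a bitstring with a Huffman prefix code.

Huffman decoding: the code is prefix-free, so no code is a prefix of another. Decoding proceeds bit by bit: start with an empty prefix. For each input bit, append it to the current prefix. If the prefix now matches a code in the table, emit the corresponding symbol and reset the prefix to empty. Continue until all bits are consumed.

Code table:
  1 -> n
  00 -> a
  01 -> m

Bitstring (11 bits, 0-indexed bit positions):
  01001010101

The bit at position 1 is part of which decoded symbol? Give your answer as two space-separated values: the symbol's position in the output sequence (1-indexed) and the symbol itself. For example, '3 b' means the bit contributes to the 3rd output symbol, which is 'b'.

Bit 0: prefix='0' (no match yet)
Bit 1: prefix='01' -> emit 'm', reset
Bit 2: prefix='0' (no match yet)
Bit 3: prefix='00' -> emit 'a', reset
Bit 4: prefix='1' -> emit 'n', reset
Bit 5: prefix='0' (no match yet)

Answer: 1 m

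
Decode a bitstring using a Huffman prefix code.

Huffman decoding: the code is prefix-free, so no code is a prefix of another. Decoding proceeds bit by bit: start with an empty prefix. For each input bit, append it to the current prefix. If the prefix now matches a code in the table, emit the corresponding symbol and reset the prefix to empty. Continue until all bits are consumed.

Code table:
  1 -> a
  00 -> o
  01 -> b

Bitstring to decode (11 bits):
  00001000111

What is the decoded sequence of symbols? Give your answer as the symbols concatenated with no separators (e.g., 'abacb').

Bit 0: prefix='0' (no match yet)
Bit 1: prefix='00' -> emit 'o', reset
Bit 2: prefix='0' (no match yet)
Bit 3: prefix='00' -> emit 'o', reset
Bit 4: prefix='1' -> emit 'a', reset
Bit 5: prefix='0' (no match yet)
Bit 6: prefix='00' -> emit 'o', reset
Bit 7: prefix='0' (no match yet)
Bit 8: prefix='01' -> emit 'b', reset
Bit 9: prefix='1' -> emit 'a', reset
Bit 10: prefix='1' -> emit 'a', reset

Answer: ooaobaa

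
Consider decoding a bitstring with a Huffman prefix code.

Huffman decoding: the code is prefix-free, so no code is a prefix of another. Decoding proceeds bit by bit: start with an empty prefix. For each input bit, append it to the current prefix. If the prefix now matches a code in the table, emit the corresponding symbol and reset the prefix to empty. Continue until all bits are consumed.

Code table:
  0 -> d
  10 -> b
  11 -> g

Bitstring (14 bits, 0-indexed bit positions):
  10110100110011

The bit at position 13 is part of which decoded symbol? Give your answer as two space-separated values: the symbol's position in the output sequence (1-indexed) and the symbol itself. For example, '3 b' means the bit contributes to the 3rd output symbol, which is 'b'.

Bit 0: prefix='1' (no match yet)
Bit 1: prefix='10' -> emit 'b', reset
Bit 2: prefix='1' (no match yet)
Bit 3: prefix='11' -> emit 'g', reset
Bit 4: prefix='0' -> emit 'd', reset
Bit 5: prefix='1' (no match yet)
Bit 6: prefix='10' -> emit 'b', reset
Bit 7: prefix='0' -> emit 'd', reset
Bit 8: prefix='1' (no match yet)
Bit 9: prefix='11' -> emit 'g', reset
Bit 10: prefix='0' -> emit 'd', reset
Bit 11: prefix='0' -> emit 'd', reset
Bit 12: prefix='1' (no match yet)
Bit 13: prefix='11' -> emit 'g', reset

Answer: 9 g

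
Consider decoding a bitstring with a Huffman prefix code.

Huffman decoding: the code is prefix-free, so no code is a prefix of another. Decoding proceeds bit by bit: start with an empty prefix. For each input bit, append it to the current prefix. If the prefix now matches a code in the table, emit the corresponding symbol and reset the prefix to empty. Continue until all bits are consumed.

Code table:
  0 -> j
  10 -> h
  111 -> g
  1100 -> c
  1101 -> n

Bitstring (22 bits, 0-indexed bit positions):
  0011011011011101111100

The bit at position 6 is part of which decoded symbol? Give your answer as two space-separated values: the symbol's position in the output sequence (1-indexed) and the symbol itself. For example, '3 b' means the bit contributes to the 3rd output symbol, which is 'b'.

Bit 0: prefix='0' -> emit 'j', reset
Bit 1: prefix='0' -> emit 'j', reset
Bit 2: prefix='1' (no match yet)
Bit 3: prefix='11' (no match yet)
Bit 4: prefix='110' (no match yet)
Bit 5: prefix='1101' -> emit 'n', reset
Bit 6: prefix='1' (no match yet)
Bit 7: prefix='10' -> emit 'h', reset
Bit 8: prefix='1' (no match yet)
Bit 9: prefix='11' (no match yet)
Bit 10: prefix='110' (no match yet)

Answer: 4 h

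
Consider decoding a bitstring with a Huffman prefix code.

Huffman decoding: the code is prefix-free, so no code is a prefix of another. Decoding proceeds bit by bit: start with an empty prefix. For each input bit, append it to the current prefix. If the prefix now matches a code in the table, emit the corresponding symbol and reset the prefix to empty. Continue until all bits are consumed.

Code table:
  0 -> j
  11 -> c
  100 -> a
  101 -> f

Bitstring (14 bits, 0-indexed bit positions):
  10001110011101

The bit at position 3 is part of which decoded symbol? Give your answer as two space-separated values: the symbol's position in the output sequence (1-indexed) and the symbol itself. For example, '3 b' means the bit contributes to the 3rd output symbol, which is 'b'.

Bit 0: prefix='1' (no match yet)
Bit 1: prefix='10' (no match yet)
Bit 2: prefix='100' -> emit 'a', reset
Bit 3: prefix='0' -> emit 'j', reset
Bit 4: prefix='1' (no match yet)
Bit 5: prefix='11' -> emit 'c', reset
Bit 6: prefix='1' (no match yet)
Bit 7: prefix='10' (no match yet)

Answer: 2 j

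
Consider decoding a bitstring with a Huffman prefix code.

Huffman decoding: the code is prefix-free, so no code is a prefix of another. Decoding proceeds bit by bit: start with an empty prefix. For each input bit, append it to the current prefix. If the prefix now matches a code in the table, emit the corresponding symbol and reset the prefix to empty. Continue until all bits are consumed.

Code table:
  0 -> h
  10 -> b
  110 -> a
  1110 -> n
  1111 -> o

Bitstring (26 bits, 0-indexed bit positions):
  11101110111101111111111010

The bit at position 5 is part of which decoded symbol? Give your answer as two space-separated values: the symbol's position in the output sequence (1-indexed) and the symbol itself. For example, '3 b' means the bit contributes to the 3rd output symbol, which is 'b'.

Bit 0: prefix='1' (no match yet)
Bit 1: prefix='11' (no match yet)
Bit 2: prefix='111' (no match yet)
Bit 3: prefix='1110' -> emit 'n', reset
Bit 4: prefix='1' (no match yet)
Bit 5: prefix='11' (no match yet)
Bit 6: prefix='111' (no match yet)
Bit 7: prefix='1110' -> emit 'n', reset
Bit 8: prefix='1' (no match yet)
Bit 9: prefix='11' (no match yet)

Answer: 2 n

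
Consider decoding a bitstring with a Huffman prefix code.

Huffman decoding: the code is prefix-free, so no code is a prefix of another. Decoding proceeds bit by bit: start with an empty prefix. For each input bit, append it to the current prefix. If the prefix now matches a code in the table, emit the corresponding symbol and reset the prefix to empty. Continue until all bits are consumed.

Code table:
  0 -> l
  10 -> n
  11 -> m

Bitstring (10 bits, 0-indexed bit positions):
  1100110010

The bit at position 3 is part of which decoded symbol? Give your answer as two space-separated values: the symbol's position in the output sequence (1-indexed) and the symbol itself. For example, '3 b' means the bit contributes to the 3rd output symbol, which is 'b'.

Answer: 3 l

Derivation:
Bit 0: prefix='1' (no match yet)
Bit 1: prefix='11' -> emit 'm', reset
Bit 2: prefix='0' -> emit 'l', reset
Bit 3: prefix='0' -> emit 'l', reset
Bit 4: prefix='1' (no match yet)
Bit 5: prefix='11' -> emit 'm', reset
Bit 6: prefix='0' -> emit 'l', reset
Bit 7: prefix='0' -> emit 'l', reset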